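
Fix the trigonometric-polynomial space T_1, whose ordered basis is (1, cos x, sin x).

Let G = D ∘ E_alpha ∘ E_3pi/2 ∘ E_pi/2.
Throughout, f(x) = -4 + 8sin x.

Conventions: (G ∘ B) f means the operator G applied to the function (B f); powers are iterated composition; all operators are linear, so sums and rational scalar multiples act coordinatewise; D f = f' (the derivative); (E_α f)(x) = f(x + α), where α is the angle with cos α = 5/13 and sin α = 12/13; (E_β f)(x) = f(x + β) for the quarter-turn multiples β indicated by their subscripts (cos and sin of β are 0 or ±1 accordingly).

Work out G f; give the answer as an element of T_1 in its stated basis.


E_pi/2 f = -4 + 8cos x
E_3pi/2 E_pi/2 f = -4 + 8sin x
E_alpha (E_3pi/2 ∘ E_pi/2) f = -4 + (96/13)cos x + (40/13)sin x
D E_alpha (E_3pi/2 ∘ E_pi/2) f = (40/13)cos x - (96/13)sin x

the result is g(x) = (40/13)cos x - (96/13)sin x


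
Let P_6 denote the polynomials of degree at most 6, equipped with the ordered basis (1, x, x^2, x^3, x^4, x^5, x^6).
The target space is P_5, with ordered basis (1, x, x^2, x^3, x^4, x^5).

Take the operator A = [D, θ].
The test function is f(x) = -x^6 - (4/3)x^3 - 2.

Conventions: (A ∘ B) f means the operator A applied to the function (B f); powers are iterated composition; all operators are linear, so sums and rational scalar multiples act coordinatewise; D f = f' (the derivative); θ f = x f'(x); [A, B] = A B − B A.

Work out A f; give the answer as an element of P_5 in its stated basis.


θ f = -6x^6 - 4x^3
D θ f = -36x^5 - 12x^2
D f = -6x^5 - 4x^2
θ D f = -30x^5 - 8x^2
[D, θ] f = -6x^5 - 4x^2

g(x) = -6x^5 - 4x^2


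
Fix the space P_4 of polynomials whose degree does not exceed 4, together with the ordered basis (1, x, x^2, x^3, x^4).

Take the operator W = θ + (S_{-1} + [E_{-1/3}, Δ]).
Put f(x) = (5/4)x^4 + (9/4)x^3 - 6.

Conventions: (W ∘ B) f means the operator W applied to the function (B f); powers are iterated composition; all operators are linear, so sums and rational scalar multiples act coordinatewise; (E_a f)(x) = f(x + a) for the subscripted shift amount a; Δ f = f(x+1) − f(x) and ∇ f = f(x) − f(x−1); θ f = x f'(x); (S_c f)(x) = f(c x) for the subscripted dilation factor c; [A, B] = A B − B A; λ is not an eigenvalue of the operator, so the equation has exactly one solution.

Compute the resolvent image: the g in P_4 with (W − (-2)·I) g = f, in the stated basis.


write g with unknown coordinates in the stated basis and equate coefficients in (W − (-2)·I) g = f
solving from the highest basis element down gives g = (5/28)x^4 + (9/16)x^3 - 2
check: W g = (25/28)x^4 + (9/8)x^3 - 2
so W g − (-2)·g = (5/4)x^4 + (9/4)x^3 - 6 = f ✓

g(x) = (5/28)x^4 + (9/16)x^3 - 2


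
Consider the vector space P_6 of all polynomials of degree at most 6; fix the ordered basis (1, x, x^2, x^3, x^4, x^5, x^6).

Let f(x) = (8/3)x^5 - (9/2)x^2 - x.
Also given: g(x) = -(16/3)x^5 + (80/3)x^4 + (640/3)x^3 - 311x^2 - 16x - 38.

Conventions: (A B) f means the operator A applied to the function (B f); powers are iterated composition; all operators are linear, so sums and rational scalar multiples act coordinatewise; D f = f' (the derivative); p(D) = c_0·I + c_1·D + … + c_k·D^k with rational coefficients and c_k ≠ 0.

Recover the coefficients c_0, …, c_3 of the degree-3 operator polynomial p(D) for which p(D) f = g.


D^0 f = (8/3)x^5 - (9/2)x^2 - x
D^1 f = (40/3)x^4 - 9x - 1
D^2 f = (160/3)x^3 - 9
D^3 f = 160x^2
matching coefficients of g against c_0 f + c_1 Df + … from the top degree down determines the c_i
solution: c_0 = -2, c_1 = 2, c_2 = 4, c_3 = -2

p(D) = -2·I + 2·D + 4·D^2 − 2·D^3, i.e. c_0 = -2, c_1 = 2, c_2 = 4, c_3 = -2


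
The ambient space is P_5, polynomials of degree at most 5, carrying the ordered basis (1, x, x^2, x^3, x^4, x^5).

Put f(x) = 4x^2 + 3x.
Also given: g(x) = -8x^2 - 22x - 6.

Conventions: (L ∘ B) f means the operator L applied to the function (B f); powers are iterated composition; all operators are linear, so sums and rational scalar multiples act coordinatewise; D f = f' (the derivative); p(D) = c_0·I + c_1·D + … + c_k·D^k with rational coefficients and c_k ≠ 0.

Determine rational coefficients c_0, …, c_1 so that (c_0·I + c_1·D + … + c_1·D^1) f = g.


D^0 f = 4x^2 + 3x
D^1 f = 8x + 3
matching coefficients of g against c_0 f + c_1 Df + … from the top degree down determines the c_i
solution: c_0 = -2, c_1 = -2

p(D) = -2·I − 2·D, i.e. c_0 = -2, c_1 = -2


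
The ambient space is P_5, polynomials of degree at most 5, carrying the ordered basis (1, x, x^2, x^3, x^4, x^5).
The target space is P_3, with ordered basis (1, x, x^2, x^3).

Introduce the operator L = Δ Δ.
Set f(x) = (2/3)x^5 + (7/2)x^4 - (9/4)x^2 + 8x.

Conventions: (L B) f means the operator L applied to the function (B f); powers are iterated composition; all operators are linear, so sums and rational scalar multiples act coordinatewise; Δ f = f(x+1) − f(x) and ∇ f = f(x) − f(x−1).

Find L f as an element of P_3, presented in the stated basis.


the result is g(x) = (40/3)x^3 + 82x^2 + (392/3)x + 129/2

Δ f = (10/3)x^4 + (62/3)x^3 + (83/3)x^2 + (77/6)x + 119/12
Δ Δ f = (40/3)x^3 + 82x^2 + (392/3)x + 129/2


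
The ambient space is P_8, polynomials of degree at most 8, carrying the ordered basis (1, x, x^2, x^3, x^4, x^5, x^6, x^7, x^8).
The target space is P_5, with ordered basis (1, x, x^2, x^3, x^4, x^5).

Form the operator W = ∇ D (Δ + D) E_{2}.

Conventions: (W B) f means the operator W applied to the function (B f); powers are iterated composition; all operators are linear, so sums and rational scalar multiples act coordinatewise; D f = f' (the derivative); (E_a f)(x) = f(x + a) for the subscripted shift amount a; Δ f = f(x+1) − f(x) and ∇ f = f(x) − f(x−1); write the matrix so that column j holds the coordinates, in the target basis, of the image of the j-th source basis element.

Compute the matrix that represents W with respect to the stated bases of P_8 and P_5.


the matrix is [[0, 0, 0, 12, 84, 390, 1530, 5516, 18984]; [0, 0, 0, 0, 48, 420, 2340, 10710, 44128]; [0, 0, 0, 0, 0, 120, 1260, 8190, 42840]; [0, 0, 0, 0, 0, 0, 240, 2940, 21840]; [0, 0, 0, 0, 0, 0, 0, 420, 5880]; [0, 0, 0, 0, 0, 0, 0, 0, 672]] (rows listed top to bottom)

image of 1: 0
image of x: 0
image of x^2: 0
image of x^3: 12
image of x^4: 48x + 84
image of x^5: 120x^2 + 420x + 390
image of x^6: 240x^3 + 1260x^2 + 2340x + 1530
image of x^7: 420x^4 + 2940x^3 + 8190x^2 + 10710x + 5516
image of x^8: 672x^5 + 5880x^4 + 21840x^3 + 42840x^2 + 44128x + 18984
each image's coordinates form column j of the matrix


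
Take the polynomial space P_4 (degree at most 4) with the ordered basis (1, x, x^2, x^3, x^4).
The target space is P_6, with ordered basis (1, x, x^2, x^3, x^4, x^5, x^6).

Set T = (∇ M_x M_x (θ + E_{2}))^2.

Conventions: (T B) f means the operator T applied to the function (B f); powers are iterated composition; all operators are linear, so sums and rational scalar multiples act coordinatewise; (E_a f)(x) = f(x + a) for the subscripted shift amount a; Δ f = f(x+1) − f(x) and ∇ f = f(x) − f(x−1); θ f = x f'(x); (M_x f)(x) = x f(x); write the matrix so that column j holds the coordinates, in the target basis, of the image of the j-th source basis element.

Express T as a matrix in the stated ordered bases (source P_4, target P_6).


image of 1: 12x^2 - 6x + 1
image of x: 72x^3 - 48x^2 + 52x - 18
image of x^2: 240x^4 - 264x^3 + 564x^2 - 262x + 45
image of x^3: 600x^5 - 1020x^4 + 3056x^3 - 1836x^2 + 1052x - 254
image of x^4: 1260x^6 - 3030x^5 + 11345x^4 - 9132x^3 + 10615x^2 - 4164x + 661
each image's coordinates form column j of the matrix

the matrix is [[1, -18, 45, -254, 661]; [-6, 52, -262, 1052, -4164]; [12, -48, 564, -1836, 10615]; [0, 72, -264, 3056, -9132]; [0, 0, 240, -1020, 11345]; [0, 0, 0, 600, -3030]; [0, 0, 0, 0, 1260]] (rows listed top to bottom)


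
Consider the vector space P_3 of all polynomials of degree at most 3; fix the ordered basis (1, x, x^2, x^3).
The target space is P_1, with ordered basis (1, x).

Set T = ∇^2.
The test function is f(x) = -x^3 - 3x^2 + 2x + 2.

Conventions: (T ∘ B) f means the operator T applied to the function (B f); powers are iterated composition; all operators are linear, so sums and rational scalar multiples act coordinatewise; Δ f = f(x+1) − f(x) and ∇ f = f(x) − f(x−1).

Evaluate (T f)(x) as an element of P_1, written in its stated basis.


∇ f = -3x^2 - 3x + 4
∇ ∇ f = -6x

the image equals g(x) = -6x


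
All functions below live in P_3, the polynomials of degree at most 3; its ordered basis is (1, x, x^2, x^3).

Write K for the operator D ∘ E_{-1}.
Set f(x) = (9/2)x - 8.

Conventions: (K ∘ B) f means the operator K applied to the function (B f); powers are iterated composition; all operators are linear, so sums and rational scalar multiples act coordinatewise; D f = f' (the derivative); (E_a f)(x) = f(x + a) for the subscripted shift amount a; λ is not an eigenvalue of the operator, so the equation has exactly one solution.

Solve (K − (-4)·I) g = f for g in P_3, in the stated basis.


write g with unknown coordinates in the stated basis and equate coefficients in (K − (-4)·I) g = f
solving from the highest basis element down gives g = (9/8)x - 73/32
check: K g = 9/8
so K g − (-4)·g = (9/2)x - 8 = f ✓

the result is g(x) = (9/8)x - 73/32


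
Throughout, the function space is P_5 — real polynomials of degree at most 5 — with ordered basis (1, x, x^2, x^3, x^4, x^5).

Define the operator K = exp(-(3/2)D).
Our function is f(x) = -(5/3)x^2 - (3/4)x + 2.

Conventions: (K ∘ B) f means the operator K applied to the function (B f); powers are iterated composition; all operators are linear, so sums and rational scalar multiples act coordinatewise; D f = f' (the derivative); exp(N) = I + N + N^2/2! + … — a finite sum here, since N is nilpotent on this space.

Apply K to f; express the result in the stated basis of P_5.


order-1 term: 5x + 9/8
order-2 term: -15/4
the series for exp(-(3/2)D) f terminates at order 2
exp(-(3/2)D) f = -(5/3)x^2 + (17/4)x - 5/8

the result is g(x) = -(5/3)x^2 + (17/4)x - 5/8


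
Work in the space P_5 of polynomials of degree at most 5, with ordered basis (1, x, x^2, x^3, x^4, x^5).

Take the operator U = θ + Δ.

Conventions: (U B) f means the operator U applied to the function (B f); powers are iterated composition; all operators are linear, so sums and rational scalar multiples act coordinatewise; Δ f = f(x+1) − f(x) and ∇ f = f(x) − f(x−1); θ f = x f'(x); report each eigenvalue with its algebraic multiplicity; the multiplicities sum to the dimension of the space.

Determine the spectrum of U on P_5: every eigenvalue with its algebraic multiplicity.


λ = 0 (multiplicity 1), λ = 1 (multiplicity 1), λ = 2 (multiplicity 1), λ = 3 (multiplicity 1), λ = 4 (multiplicity 1), λ = 5 (multiplicity 1)

image of 1: 0
image of x: x + 1
image of x^2: 2x^2 + 2x + 1
image of x^3: 3x^3 + 3x^2 + 3x + 1
image of x^4: 4x^4 + 4x^3 + 6x^2 + 4x + 1
image of x^5: 5x^5 + 5x^4 + 10x^3 + 10x^2 + 5x + 1
the matrix is upper triangular; its diagonal is (0, 1, 2, 3, 4, 5)
for a triangular matrix the eigenvalues are the diagonal entries, with algebraic multiplicity their repetition count


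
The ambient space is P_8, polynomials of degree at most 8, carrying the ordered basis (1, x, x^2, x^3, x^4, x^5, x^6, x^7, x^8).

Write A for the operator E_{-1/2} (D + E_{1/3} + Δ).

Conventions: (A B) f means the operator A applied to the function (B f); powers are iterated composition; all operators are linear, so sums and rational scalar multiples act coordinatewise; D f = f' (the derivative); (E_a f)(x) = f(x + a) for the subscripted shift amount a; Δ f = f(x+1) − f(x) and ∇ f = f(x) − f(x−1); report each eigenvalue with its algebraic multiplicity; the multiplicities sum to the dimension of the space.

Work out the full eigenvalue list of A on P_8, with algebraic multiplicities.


image of 1: 1
image of x: x + 11/6
image of x^2: x^2 + (11/3)x - 35/36
image of x^3: x^3 + (11/2)x^2 - (35/12)x + 215/216
image of x^4: x^4 + (22/3)x^3 - (35/6)x^2 + (215/54)x - 647/1296
image of x^5: x^5 + (55/6)x^4 - (175/18)x^3 + (1075/108)x^2 - (3235/1296)x + 2915/7776
image of x^6: x^6 + 11x^5 - (175/12)x^4 + (1075/54)x^3 - (3235/432)x^2 + (2915/1296)x - 8747/46656
image of x^7: x^7 + (77/6)x^6 - (245/12)x^5 + (7525/216)x^4 - (22645/1296)x^3 + (20405/2592)x^2 - (61229/46656)x + 34991/279936
image of x^8: x^8 + (44/3)x^7 - (245/9)x^6 + (1505/27)x^5 - (22645/648)x^4 + (20405/972)x^3 - (61229/11664)x^2 + (34991/34992)x - 104975/1679616
the matrix is upper triangular; its diagonal is (1, 1, 1, 1, 1, 1, 1, 1, 1)
for a triangular matrix the eigenvalues are the diagonal entries, with algebraic multiplicity their repetition count

λ = 1 (multiplicity 9)


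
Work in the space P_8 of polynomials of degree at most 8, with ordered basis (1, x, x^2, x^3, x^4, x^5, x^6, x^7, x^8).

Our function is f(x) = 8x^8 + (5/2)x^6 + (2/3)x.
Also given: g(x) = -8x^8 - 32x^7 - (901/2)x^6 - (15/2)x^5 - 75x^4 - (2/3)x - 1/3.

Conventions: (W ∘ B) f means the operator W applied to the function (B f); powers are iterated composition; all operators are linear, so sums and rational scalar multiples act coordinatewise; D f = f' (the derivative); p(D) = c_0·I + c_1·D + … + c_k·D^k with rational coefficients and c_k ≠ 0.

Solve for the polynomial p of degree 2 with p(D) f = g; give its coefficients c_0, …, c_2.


p(D) = -I − (1/2)·D − D^2, i.e. c_0 = -1, c_1 = -1/2, c_2 = -1

D^0 f = 8x^8 + (5/2)x^6 + (2/3)x
D^1 f = 64x^7 + 15x^5 + 2/3
D^2 f = 448x^6 + 75x^4
matching coefficients of g against c_0 f + c_1 Df + … from the top degree down determines the c_i
solution: c_0 = -1, c_1 = -1/2, c_2 = -1


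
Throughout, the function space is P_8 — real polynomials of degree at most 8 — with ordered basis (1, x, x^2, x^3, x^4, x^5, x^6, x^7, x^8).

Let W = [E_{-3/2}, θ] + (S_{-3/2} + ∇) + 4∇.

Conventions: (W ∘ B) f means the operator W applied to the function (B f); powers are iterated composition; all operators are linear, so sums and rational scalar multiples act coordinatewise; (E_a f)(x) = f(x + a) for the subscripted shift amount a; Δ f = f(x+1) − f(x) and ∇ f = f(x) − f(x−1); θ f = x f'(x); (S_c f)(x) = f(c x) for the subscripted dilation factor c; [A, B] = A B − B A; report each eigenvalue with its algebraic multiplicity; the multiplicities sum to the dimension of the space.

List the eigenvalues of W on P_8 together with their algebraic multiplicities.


λ = -2187/128 (multiplicity 1), λ = -243/32 (multiplicity 1), λ = -27/8 (multiplicity 1), λ = -3/2 (multiplicity 1), λ = 1 (multiplicity 1), λ = 9/4 (multiplicity 1), λ = 81/16 (multiplicity 1), λ = 729/64 (multiplicity 1), λ = 6561/256 (multiplicity 1)

image of 1: 1
image of x: -(3/2)x + 7/2
image of x^2: (9/4)x^2 + 7x - 1/2
image of x^3: -(27/8)x^3 + (21/2)x^2 - (3/2)x - 41/8
image of x^4: (81/16)x^4 + 14x^3 - 3x^2 - (41/2)x + 61/4
image of x^5: -(243/32)x^5 + (35/2)x^4 - 5x^3 - (205/4)x^2 + (305/4)x - 1055/32
image of x^6: (729/64)x^6 + 21x^5 - (15/2)x^4 - (205/2)x^3 + (915/4)x^2 - (3165/16)x + 2027/32
image of x^7: -(2187/128)x^7 + (49/2)x^6 - (21/2)x^5 - (1435/8)x^4 + (2135/4)x^3 - (22155/32)x^2 + (14189/32)x - 14669/128
image of x^8: (6561/256)x^8 + 28x^7 - 14x^6 - 287x^5 + (2135/2)x^4 - (7385/4)x^3 + (14189/8)x^2 - (14669/16)x + 6401/32
the matrix is upper triangular; its diagonal is (1, -3/2, 9/4, -27/8, 81/16, -243/32, 729/64, -2187/128, 6561/256)
for a triangular matrix the eigenvalues are the diagonal entries, with algebraic multiplicity their repetition count


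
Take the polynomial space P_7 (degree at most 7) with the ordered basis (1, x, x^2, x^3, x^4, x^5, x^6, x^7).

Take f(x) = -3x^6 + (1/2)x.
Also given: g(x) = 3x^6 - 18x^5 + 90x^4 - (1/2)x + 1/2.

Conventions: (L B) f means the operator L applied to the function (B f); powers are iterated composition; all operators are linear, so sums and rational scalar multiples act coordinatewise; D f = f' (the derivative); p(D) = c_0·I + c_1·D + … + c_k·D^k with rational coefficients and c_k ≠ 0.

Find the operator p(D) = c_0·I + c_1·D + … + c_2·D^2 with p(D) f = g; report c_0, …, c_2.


D^0 f = -3x^6 + (1/2)x
D^1 f = -18x^5 + 1/2
D^2 f = -90x^4
matching coefficients of g against c_0 f + c_1 Df + … from the top degree down determines the c_i
solution: c_0 = -1, c_1 = 1, c_2 = -1

c_0 = -1, c_1 = 1, c_2 = -1


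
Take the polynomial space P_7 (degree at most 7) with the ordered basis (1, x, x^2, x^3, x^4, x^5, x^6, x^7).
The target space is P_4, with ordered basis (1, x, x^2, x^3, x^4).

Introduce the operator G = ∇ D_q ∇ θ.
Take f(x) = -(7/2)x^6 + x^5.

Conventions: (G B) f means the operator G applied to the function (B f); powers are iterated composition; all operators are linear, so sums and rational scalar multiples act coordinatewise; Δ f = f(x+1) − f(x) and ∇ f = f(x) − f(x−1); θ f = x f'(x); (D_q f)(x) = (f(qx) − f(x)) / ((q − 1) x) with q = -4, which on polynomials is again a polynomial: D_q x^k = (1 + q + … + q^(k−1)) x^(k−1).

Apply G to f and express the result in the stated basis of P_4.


the image equals g(x) = -103320x^3 + 102960x^2 - 63520x + 13505

θ f = -21x^6 + 5x^5
∇ θ f = -126x^5 + 340x^4 - 470x^3 + 365x^2 - 151x + 26
D_q ∇ θ f = -25830x^4 - 17340x^3 - 6110x^2 - 1095x - 151
∇ D_q ∇ θ f = -103320x^3 + 102960x^2 - 63520x + 13505


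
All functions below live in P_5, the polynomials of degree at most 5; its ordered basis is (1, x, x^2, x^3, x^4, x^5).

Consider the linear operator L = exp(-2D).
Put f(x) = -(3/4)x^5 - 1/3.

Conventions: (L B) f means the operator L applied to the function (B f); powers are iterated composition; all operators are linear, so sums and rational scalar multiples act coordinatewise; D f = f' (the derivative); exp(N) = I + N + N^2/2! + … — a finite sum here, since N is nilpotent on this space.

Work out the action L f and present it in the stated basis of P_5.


g(x) = -(3/4)x^5 + (15/2)x^4 - 30x^3 + 60x^2 - 60x + 71/3

order-1 term: (15/2)x^4
order-2 term: -30x^3
order-3 term: 60x^2
order-4 term: -60x
order-5 term: 24
the series for exp(-2D) f terminates at order 5
exp(-2D) f = -(3/4)x^5 + (15/2)x^4 - 30x^3 + 60x^2 - 60x + 71/3


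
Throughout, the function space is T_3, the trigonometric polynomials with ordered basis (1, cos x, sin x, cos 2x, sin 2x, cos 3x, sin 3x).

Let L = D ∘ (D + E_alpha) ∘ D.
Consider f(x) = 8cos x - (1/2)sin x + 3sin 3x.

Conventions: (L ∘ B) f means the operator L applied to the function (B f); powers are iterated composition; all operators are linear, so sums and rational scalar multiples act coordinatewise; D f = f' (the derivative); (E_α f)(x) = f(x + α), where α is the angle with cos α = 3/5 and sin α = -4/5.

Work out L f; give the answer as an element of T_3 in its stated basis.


D f = -(1/2)cos x - 8sin x + 9cos 3x
D D f = -8cos x + (1/2)sin x - 27sin 3x
E_alpha D f = (61/10)cos x - (26/5)sin x - (1053/125)cos 3x + (396/125)sin 3x
(D + E_alpha) D f = -(19/10)cos x - (47/10)sin x - (1053/125)cos 3x - (2979/125)sin 3x
D (D + E_alpha) D f = -(47/10)cos x + (19/10)sin x - (8937/125)cos 3x + (3159/125)sin 3x

the image equals g(x) = -(47/10)cos x + (19/10)sin x - (8937/125)cos 3x + (3159/125)sin 3x


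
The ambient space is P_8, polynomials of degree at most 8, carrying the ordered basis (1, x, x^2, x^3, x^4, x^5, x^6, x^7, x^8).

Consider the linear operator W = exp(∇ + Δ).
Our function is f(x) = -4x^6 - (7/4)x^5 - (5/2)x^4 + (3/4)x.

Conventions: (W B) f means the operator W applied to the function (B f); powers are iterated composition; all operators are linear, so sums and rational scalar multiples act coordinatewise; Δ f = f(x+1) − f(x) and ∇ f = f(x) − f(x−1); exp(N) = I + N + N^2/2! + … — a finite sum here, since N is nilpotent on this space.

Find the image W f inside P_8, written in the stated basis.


g(x) = -4x^6 - (199/4)x^5 - 260x^4 - 890x^3 - 2155x^2 - (12461/4)x - 2070

order-1 term: -48x^5 - (35/2)x^4 - 180x^3 - 35x^2 - 68x - 2
order-2 term: -240x^4 - 70x^3 - 1020x^2 - 140x - 296
order-3 term: -640x^3 - 140x^2 - 2000x - 140
order-4 term: -960x^2 - 140x - 1320
order-5 term: -768x - 56
order-6 term: -256
the series for exp(∇ + Δ) f terminates at order 6
exp(∇ + Δ) f = -4x^6 - (199/4)x^5 - 260x^4 - 890x^3 - 2155x^2 - (12461/4)x - 2070


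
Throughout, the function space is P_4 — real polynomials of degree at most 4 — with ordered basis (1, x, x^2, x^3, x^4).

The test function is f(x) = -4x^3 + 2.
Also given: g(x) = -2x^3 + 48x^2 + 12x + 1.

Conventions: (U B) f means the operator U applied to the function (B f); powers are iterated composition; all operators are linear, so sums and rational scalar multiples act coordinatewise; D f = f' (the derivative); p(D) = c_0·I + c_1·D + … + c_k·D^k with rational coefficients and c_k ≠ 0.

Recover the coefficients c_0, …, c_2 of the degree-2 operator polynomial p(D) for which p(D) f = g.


c_0 = 1/2, c_1 = -4, c_2 = -1/2

D^0 f = -4x^3 + 2
D^1 f = -12x^2
D^2 f = -24x
matching coefficients of g against c_0 f + c_1 Df + … from the top degree down determines the c_i
solution: c_0 = 1/2, c_1 = -4, c_2 = -1/2


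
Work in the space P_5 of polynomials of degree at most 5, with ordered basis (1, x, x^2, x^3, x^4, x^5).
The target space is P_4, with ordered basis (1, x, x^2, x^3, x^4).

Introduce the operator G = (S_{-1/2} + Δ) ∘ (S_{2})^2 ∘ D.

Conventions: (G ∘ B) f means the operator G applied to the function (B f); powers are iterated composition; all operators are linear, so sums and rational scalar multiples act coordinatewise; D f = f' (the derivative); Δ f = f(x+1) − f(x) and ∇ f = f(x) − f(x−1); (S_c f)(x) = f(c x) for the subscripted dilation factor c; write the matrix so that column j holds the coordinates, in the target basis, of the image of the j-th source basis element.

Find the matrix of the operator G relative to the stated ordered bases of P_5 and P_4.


image of 1: 0
image of x: 1
image of x^2: -4x + 8
image of x^3: 12x^2 + 96x + 48
image of x^4: -32x^3 + 768x^2 + 768x + 256
image of x^5: 80x^4 + 5120x^3 + 7680x^2 + 5120x + 1280
each image's coordinates form column j of the matrix

the matrix is [[0, 1, 8, 48, 256, 1280]; [0, 0, -4, 96, 768, 5120]; [0, 0, 0, 12, 768, 7680]; [0, 0, 0, 0, -32, 5120]; [0, 0, 0, 0, 0, 80]] (rows listed top to bottom)


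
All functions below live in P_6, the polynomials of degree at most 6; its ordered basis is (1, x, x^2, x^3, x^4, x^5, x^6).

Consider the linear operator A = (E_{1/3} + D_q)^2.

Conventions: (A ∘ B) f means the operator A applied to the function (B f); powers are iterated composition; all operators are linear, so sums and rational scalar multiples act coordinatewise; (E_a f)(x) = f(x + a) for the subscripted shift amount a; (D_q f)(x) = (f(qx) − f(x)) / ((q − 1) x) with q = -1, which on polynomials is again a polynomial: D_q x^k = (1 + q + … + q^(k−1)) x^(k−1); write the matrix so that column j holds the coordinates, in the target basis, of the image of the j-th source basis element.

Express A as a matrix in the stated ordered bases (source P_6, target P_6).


image of 1: 1
image of x: x + 8/3
image of x^2: x^2 + (4/3)x + 10/9
image of x^3: x^3 + 4x^2 + 2x + 20/27
image of x^4: x^4 + (8/3)x^3 + 4x^2 + (32/27)x + 28/81
image of x^5: x^5 + (16/3)x^4 + (52/9)x^3 + (128/27)x^2 + (92/81)x + 50/243
image of x^6: x^6 + 4x^5 + (26/3)x^4 + (160/27)x^3 + (100/27)x^2 + (64/81)x + 82/729
each image's coordinates form column j of the matrix

the matrix is [[1, 8/3, 10/9, 20/27, 28/81, 50/243, 82/729]; [0, 1, 4/3, 2, 32/27, 92/81, 64/81]; [0, 0, 1, 4, 4, 128/27, 100/27]; [0, 0, 0, 1, 8/3, 52/9, 160/27]; [0, 0, 0, 0, 1, 16/3, 26/3]; [0, 0, 0, 0, 0, 1, 4]; [0, 0, 0, 0, 0, 0, 1]] (rows listed top to bottom)


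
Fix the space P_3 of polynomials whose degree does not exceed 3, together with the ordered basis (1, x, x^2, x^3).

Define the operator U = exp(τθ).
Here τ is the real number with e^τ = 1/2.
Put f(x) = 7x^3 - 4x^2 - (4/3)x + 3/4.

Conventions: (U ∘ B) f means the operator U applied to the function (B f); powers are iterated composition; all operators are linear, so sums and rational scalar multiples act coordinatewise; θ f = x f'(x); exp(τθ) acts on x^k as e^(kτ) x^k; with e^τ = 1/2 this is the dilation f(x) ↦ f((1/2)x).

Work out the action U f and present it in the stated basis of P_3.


g(x) = (7/8)x^3 - x^2 - (2/3)x + 3/4

exp(τθ) x^k = e^(kτ) x^k; with e^τ = 1/2 this sends x^k to (1/2)^k x^k
x ↦ 1/2 x
x^2 ↦ 1/4 x^2
x^3 ↦ 1/8 x^3
applying this coordinatewise to f: exp(τθ) f = (7/8)x^3 - x^2 - (2/3)x + 3/4


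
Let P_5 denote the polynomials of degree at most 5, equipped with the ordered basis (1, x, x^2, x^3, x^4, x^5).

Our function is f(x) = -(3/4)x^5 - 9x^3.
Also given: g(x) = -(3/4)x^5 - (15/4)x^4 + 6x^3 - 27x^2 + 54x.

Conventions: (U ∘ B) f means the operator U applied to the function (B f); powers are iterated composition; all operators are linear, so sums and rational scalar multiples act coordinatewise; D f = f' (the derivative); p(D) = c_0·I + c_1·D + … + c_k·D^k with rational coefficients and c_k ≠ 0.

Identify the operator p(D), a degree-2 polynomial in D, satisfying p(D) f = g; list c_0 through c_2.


p(D) = I + D − D^2, i.e. c_0 = 1, c_1 = 1, c_2 = -1

D^0 f = -(3/4)x^5 - 9x^3
D^1 f = -(15/4)x^4 - 27x^2
D^2 f = -15x^3 - 54x
matching coefficients of g against c_0 f + c_1 Df + … from the top degree down determines the c_i
solution: c_0 = 1, c_1 = 1, c_2 = -1


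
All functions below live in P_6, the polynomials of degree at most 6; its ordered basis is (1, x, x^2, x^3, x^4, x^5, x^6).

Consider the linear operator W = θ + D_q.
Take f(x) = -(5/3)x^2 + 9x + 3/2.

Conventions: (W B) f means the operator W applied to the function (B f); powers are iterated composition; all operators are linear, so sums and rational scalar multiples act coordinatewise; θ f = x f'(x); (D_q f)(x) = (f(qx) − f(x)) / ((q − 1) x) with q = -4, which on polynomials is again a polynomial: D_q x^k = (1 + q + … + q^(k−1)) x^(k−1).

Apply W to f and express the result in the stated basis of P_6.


the image equals g(x) = -(10/3)x^2 + 14x + 9

θ f = -(10/3)x^2 + 9x
D_q f = 5x + 9
(θ + D_q) f = -(10/3)x^2 + 14x + 9


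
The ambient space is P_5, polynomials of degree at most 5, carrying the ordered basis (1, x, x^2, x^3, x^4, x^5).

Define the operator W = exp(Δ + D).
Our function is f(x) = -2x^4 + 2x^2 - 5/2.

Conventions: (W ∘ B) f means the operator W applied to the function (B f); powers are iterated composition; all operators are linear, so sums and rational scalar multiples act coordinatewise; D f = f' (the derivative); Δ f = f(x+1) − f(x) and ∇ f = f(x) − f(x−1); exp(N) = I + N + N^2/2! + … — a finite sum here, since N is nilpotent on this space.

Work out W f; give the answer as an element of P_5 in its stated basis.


g(x) = -2x^4 - 16x^3 - 58x^2 - 112x - 193/2

order-1 term: -16x^3 - 12x^2
order-2 term: -48x^2 - 48x - 14
order-3 term: -64x - 48
order-4 term: -32
the series for exp(Δ + D) f terminates at order 4
exp(Δ + D) f = -2x^4 - 16x^3 - 58x^2 - 112x - 193/2


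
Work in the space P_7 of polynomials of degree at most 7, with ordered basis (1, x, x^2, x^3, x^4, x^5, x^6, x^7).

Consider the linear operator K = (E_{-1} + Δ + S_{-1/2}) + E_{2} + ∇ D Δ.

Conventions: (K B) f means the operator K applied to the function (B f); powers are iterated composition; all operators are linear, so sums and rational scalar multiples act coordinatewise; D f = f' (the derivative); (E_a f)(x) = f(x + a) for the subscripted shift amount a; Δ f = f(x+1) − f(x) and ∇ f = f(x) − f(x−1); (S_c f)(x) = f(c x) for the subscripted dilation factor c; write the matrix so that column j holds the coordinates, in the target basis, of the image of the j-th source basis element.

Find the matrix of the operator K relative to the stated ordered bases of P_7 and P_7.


the matrix is [[3, 2, 6, 14, 18, 42, 66, 142]; [0, 3/2, 4, 18, 56, 90, 252, 462]; [0, 0, 9/4, 6, 36, 140, 270, 882]; [0, 0, 0, 15/8, 8, 60, 280, 630]; [0, 0, 0, 0, 33/16, 10, 90, 490]; [0, 0, 0, 0, 0, 63/32, 12, 126]; [0, 0, 0, 0, 0, 0, 129/64, 14]; [0, 0, 0, 0, 0, 0, 0, 255/128]] (rows listed top to bottom)

image of 1: 3
image of x: (3/2)x + 2
image of x^2: (9/4)x^2 + 4x + 6
image of x^3: (15/8)x^3 + 6x^2 + 18x + 14
image of x^4: (33/16)x^4 + 8x^3 + 36x^2 + 56x + 18
image of x^5: (63/32)x^5 + 10x^4 + 60x^3 + 140x^2 + 90x + 42
image of x^6: (129/64)x^6 + 12x^5 + 90x^4 + 280x^3 + 270x^2 + 252x + 66
image of x^7: (255/128)x^7 + 14x^6 + 126x^5 + 490x^4 + 630x^3 + 882x^2 + 462x + 142
each image's coordinates form column j of the matrix


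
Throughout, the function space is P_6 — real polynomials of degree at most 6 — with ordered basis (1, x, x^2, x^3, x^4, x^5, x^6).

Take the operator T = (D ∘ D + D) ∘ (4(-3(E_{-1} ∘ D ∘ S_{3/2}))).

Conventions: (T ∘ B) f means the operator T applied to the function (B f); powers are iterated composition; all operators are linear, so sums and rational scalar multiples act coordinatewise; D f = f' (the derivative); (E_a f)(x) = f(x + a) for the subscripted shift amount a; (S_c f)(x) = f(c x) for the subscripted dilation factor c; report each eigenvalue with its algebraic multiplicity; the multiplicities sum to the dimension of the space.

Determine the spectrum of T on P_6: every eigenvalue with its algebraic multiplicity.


λ = 0 (multiplicity 7)

image of 1: 0
image of x: 0
image of x^2: -54
image of x^3: -243x
image of x^4: -729x^2 + 729
image of x^5: -(3645/2)x^3 + (10935/2)x - 3645
image of x^6: -(32805/8)x^4 + (98415/4)x^2 - 32805x + 98415/8
the matrix is upper triangular; its diagonal is (0, 0, 0, 0, 0, 0, 0)
for a triangular matrix the eigenvalues are the diagonal entries, with algebraic multiplicity their repetition count


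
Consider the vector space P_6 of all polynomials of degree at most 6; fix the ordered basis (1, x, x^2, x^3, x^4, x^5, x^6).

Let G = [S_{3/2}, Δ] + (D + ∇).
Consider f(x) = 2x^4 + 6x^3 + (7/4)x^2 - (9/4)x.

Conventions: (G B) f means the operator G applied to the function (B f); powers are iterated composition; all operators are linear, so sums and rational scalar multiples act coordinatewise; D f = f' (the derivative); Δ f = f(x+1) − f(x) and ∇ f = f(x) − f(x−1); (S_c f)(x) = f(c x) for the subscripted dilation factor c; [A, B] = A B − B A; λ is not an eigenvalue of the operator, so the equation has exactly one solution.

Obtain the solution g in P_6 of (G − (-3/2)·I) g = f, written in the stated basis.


the result is g(x) = (4/3)x^4 + (26/9)x^3 + (148/9)x^2 - (86/27)x + 35

write g with unknown coordinates in the stated basis and equate coefficients in (G − (-3/2)·I) g = f
solving from the highest basis element down gives g = (4/3)x^4 + (26/9)x^3 + (148/9)x^2 - (86/27)x + 35
check: G g = (5/3)x^3 - (275/12)x^2 + (91/36)x - 105/2
so G g − (-3/2)·g = 2x^4 + 6x^3 + (7/4)x^2 - (9/4)x = f ✓


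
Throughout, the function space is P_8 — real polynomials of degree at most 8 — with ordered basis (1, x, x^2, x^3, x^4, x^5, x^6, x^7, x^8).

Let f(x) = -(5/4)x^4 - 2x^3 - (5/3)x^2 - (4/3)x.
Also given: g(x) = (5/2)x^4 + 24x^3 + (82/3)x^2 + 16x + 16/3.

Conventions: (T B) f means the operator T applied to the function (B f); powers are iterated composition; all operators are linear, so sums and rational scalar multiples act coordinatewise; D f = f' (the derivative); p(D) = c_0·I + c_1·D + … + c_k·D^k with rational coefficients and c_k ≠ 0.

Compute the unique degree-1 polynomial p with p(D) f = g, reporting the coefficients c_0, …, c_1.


D^0 f = -(5/4)x^4 - 2x^3 - (5/3)x^2 - (4/3)x
D^1 f = -5x^3 - 6x^2 - (10/3)x - 4/3
matching coefficients of g against c_0 f + c_1 Df + … from the top degree down determines the c_i
solution: c_0 = -2, c_1 = -4

p(D) = -2·I − 4·D, i.e. c_0 = -2, c_1 = -4


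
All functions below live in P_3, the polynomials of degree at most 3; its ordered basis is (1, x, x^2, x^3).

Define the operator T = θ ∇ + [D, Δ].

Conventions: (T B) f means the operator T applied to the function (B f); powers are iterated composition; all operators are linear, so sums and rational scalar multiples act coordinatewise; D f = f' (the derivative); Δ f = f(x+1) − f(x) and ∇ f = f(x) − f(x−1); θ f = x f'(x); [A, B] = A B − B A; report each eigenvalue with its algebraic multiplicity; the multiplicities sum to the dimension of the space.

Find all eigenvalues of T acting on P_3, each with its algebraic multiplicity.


λ = 0 (multiplicity 4)

image of 1: 0
image of x: 0
image of x^2: 2x
image of x^3: 6x^2 - 3x
the matrix is upper triangular; its diagonal is (0, 0, 0, 0)
for a triangular matrix the eigenvalues are the diagonal entries, with algebraic multiplicity their repetition count


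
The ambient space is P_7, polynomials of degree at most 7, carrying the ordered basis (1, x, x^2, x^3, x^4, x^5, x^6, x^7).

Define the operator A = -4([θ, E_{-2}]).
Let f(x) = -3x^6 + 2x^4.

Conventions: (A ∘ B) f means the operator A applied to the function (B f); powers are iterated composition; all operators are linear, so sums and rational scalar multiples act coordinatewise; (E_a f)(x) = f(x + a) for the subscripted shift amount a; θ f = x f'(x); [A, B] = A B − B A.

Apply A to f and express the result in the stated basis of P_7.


E_{-2} f = -3x^6 + 36x^5 - 178x^4 + 464x^3 - 672x^2 + 512x - 160
θ E_{-2} f = -18x^6 + 180x^5 - 712x^4 + 1392x^3 - 1344x^2 + 512x
θ f = -18x^6 + 8x^4
E_{-2} θ f = -18x^6 + 216x^5 - 1072x^4 + 2816x^3 - 4128x^2 + 3200x - 1024
[θ, E_{-2}] f = -36x^5 + 360x^4 - 1424x^3 + 2784x^2 - 2688x + 1024
(-4([θ, E_{-2}])) f = 144x^5 - 1440x^4 + 5696x^3 - 11136x^2 + 10752x - 4096

the image equals g(x) = 144x^5 - 1440x^4 + 5696x^3 - 11136x^2 + 10752x - 4096


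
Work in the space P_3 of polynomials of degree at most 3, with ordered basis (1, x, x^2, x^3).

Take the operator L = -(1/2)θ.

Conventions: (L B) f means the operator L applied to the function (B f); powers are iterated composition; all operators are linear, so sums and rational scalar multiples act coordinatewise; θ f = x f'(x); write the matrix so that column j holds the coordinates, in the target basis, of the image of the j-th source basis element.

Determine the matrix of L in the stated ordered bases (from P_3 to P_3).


image of 1: 0
image of x: -(1/2)x
image of x^2: -x^2
image of x^3: -(3/2)x^3
each image's coordinates form column j of the matrix

the matrix is [[0, 0, 0, 0]; [0, -1/2, 0, 0]; [0, 0, -1, 0]; [0, 0, 0, -3/2]] (rows listed top to bottom)


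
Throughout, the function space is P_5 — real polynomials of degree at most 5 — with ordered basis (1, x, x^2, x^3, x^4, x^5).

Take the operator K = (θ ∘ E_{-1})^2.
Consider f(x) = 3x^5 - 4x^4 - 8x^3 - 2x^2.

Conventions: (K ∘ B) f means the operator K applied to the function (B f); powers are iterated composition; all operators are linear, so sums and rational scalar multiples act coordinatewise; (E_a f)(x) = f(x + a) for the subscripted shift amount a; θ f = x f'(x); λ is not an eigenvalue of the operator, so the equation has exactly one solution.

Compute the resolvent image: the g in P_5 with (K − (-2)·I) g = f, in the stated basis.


write g with unknown coordinates in the stated basis and equate coefficients in (K − (-2)·I) g = f
solving from the highest basis element down gives g = (1/9)x^5 + (8/9)x^4 + (40/33)x^3 - (1555/297)x^2 - (530/99)x
check: K g = (25/9)x^5 - (52/9)x^4 - (344/33)x^3 + (2516/297)x^2 + (1060/99)x
so K g − (-2)·g = 3x^5 - 4x^4 - 8x^3 - 2x^2 = f ✓

g(x) = (1/9)x^5 + (8/9)x^4 + (40/33)x^3 - (1555/297)x^2 - (530/99)x


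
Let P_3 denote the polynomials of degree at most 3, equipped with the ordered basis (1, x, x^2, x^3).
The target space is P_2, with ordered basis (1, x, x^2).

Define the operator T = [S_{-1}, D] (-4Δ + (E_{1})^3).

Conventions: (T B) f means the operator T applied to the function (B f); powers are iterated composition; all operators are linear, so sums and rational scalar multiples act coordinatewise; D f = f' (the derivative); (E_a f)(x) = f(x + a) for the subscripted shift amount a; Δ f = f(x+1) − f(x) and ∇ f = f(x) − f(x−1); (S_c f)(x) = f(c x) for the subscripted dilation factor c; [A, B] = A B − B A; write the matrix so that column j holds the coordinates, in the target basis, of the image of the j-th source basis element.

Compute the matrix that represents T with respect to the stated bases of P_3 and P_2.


image of 1: 0
image of x: 2
image of x^2: -4x - 4
image of x^3: 6x^2 + 12x + 30
each image's coordinates form column j of the matrix

the matrix is [[0, 2, -4, 30]; [0, 0, -4, 12]; [0, 0, 0, 6]] (rows listed top to bottom)


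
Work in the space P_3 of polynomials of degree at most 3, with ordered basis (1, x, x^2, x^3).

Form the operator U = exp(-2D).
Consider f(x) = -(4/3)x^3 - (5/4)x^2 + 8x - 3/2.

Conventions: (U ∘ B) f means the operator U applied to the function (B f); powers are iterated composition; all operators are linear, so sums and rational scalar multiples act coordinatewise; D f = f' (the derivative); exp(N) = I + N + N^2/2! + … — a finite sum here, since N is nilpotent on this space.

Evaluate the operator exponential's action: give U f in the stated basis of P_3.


order-1 term: 8x^2 + 5x - 16
order-2 term: -16x - 5
order-3 term: 32/3
the series for exp(-2D) f terminates at order 3
exp(-2D) f = -(4/3)x^3 + (27/4)x^2 - 3x - 71/6

the image equals g(x) = -(4/3)x^3 + (27/4)x^2 - 3x - 71/6


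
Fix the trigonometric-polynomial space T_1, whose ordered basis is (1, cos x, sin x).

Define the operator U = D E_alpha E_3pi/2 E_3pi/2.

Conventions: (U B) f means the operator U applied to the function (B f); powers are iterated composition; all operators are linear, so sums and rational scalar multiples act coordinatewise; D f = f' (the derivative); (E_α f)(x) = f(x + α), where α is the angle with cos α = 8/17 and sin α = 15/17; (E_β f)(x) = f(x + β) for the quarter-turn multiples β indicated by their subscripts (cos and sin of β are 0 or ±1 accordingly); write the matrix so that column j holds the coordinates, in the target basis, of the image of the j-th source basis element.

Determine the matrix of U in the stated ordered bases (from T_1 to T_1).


the matrix is [[0, 0, 0]; [0, 15/17, -8/17]; [0, 8/17, 15/17]] (rows listed top to bottom)

image of 1: 0
image of cos x: (15/17)cos x + (8/17)sin x
image of sin x: -(8/17)cos x + (15/17)sin x
each image's coordinates form column j of the matrix


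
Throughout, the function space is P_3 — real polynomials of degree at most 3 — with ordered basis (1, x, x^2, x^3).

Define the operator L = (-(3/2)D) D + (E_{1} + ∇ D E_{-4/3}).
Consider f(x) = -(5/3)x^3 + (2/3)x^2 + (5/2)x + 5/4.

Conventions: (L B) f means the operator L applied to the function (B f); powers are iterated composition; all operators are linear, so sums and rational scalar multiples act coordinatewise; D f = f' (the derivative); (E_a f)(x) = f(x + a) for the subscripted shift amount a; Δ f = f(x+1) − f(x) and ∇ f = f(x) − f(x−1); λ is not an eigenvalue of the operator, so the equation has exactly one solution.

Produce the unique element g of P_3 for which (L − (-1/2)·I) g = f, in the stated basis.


the image equals g(x) = -(10/9)x^3 + (8/3)x^2 - (17/9)x - 287/54

write g with unknown coordinates in the stated basis and equate coefficients in (L − (-1/2)·I) g = f
solving from the highest basis element down gives g = -(10/9)x^3 + (8/3)x^2 - (17/9)x - 287/54
check: L g = -(10/9)x^3 - (2/3)x^2 + (31/9)x + 211/54
so L g − (-1/2)·g = -(5/3)x^3 + (2/3)x^2 + (5/2)x + 5/4 = f ✓


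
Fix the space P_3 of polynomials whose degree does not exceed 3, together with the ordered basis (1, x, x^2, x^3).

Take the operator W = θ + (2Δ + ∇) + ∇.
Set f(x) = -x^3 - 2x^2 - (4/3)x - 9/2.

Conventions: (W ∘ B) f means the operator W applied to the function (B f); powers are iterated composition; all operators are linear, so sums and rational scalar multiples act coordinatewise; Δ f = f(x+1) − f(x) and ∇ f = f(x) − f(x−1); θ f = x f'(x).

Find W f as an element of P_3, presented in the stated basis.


θ f = -3x^3 - 4x^2 - (4/3)x
Δ f = -3x^2 - 7x - 13/3
(2Δ) f = -6x^2 - 14x - 26/3
∇ f = -3x^2 - x - 1/3
(2Δ + ∇) f = -9x^2 - 15x - 9
∇ f = -3x^2 - x - 1/3
(θ + (2Δ + ∇) + ∇) f = -3x^3 - 16x^2 - (52/3)x - 28/3

g(x) = -3x^3 - 16x^2 - (52/3)x - 28/3
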